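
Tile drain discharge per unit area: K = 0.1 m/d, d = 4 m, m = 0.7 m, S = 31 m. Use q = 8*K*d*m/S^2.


q = 8*K*d*m/S^2
q = 8*0.1*4*0.7/31^2
q = 2.2400 / 961

0.0023 m/d


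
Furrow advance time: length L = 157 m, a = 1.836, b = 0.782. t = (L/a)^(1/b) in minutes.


t = (L/a)^(1/b)
t = (157/1.836)^(1/0.782)
t = 85.511983^(1/0.782)

295.5444 min


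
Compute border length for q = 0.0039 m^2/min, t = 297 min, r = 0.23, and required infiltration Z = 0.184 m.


L = q*t/((1+r)*Z)
L = 0.0039*297/((1+0.23)*0.184)
L = 1.1583/0.22632

5.1180 m


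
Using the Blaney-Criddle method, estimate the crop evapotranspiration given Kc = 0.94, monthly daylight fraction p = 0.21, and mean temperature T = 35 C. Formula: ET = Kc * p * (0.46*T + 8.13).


ET = Kc * p * (0.46*T + 8.13)
ET = 0.94 * 0.21 * (0.46*35 + 8.13)
ET = 0.94 * 0.21 * 24.2300

4.7830 mm/day


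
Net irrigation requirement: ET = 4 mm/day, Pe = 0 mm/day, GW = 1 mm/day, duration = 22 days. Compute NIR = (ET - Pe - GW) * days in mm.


Daily deficit = ET - Pe - GW = 4 - 0 - 1 = 3 mm/day
NIR = 3 * 22 = 66 mm

66.0000 mm


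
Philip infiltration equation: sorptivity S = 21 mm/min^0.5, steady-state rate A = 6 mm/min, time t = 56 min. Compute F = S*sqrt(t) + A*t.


F = S*sqrt(t) + A*t
F = 21*sqrt(56) + 6*56
F = 21*7.483315 + 336

493.1496 mm


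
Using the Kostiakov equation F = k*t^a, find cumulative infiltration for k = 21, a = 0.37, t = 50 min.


F = k * t^a = 21 * 50^0.37
F = 21 * 4.252251

89.2973 mm


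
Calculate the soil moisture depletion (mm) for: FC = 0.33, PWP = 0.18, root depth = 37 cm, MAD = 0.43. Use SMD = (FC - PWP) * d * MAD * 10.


SMD = (FC - PWP) * d * MAD * 10
SMD = (0.33 - 0.18) * 37 * 0.43 * 10
SMD = 0.1500 * 37 * 0.43 * 10

23.8650 mm


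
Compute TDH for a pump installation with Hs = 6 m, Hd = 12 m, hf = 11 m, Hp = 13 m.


TDH = Hs + Hd + hf + Hp = 6 + 12 + 11 + 13 = 42

42 m


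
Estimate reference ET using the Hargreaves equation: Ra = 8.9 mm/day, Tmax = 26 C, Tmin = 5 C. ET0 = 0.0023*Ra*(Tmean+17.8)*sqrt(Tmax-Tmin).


Tmean = (Tmax + Tmin)/2 = (26 + 5)/2 = 15.5
ET0 = 0.0023 * 8.9 * (15.5 + 17.8) * sqrt(26 - 5)
ET0 = 0.0023 * 8.9 * 33.3 * 4.582576

3.1237 mm/day


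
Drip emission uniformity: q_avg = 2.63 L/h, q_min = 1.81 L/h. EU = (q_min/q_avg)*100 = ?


EU = (q_min/q_avg)*100 = (1.81/2.63)*100 = 68.8213%

68.8213 %


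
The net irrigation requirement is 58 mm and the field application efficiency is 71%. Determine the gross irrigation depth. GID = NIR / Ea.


Ea = 71% = 0.71
GID = NIR / Ea = 58 / 0.71 = 81.6901 mm

81.6901 mm


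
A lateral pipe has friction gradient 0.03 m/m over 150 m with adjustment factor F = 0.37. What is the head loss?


hf = J * L * F = 0.03 * 150 * 0.37 = 1.6650 m

1.6650 m


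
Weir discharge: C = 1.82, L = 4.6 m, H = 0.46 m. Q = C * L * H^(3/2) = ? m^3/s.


Q = C * L * H^(3/2) = 1.82 * 4.6 * 0.46^1.5 = 1.82 * 4.6 * 0.311987

2.6120 m^3/s


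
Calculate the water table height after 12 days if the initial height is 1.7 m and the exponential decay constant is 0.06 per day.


m = m0 * exp(-k*t)
m = 1.7 * exp(-0.06 * 12)
m = 1.7 * exp(-0.7200)

0.8275 m


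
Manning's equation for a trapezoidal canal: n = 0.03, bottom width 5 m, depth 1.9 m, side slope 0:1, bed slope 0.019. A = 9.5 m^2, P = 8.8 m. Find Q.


R = A/P = 9.5/8.8 = 1.079545
Q = (1/0.03) * 9.5 * 1.079545^(2/3) * 0.019^0.5

45.9346 m^3/s


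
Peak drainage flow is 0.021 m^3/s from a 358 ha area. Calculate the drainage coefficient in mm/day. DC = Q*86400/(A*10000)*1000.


DC = Q * 86400 / (A * 10000) * 1000
DC = 0.021 * 86400 / (358 * 10000) * 1000
DC = 1814400.0000 / 3580000

0.5068 mm/day


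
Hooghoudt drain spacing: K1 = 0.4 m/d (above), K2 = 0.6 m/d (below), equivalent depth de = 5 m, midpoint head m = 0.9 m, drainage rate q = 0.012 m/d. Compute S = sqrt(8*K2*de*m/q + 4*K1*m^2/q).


S^2 = 8*K2*de*m/q + 4*K1*m^2/q
S^2 = 8*0.6*5*0.9/0.012 + 4*0.4*0.9^2/0.012
S = sqrt(1908.0000)

43.6807 m


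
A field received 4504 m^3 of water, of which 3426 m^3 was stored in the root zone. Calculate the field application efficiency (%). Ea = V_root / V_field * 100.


Ea = V_root / V_field * 100 = 3426 / 4504 * 100 = 76.0657%

76.0657 %


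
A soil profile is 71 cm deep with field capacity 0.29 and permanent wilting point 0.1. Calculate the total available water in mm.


AWC = (FC - PWP) * d * 10
AWC = (0.29 - 0.1) * 71 * 10
AWC = 0.1900 * 71 * 10

134.9000 mm


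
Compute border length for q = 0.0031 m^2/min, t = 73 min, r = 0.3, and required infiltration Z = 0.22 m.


L = q*t/((1+r)*Z)
L = 0.0031*73/((1+0.3)*0.22)
L = 0.2263/0.286

0.7913 m


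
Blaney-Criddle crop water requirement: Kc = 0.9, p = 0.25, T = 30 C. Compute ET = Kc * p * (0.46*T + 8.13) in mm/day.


ET = Kc * p * (0.46*T + 8.13)
ET = 0.9 * 0.25 * (0.46*30 + 8.13)
ET = 0.9 * 0.25 * 21.9300

4.9343 mm/day


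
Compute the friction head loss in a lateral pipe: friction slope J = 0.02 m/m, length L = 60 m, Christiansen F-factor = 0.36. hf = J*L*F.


hf = J * L * F = 0.02 * 60 * 0.36 = 0.4320 m

0.4320 m


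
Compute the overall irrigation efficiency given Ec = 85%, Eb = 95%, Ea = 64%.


Ec = 0.85, Eb = 0.95, Ea = 0.64
E = 0.85 * 0.95 * 0.64 * 100 = 51.6800%

51.6800 %


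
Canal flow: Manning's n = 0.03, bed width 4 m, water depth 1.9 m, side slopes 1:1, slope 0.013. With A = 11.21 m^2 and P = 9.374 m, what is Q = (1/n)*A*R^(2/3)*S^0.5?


R = A/P = 11.21/9.374 = 1.195861
Q = (1/0.03) * 11.21 * 1.195861^(2/3) * 0.013^0.5

48.0002 m^3/s


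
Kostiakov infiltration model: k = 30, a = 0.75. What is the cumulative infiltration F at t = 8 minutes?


F = k * t^a = 30 * 8^0.75
F = 30 * 4.756828

142.7048 mm


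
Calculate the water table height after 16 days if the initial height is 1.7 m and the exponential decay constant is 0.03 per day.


m = m0 * exp(-k*t)
m = 1.7 * exp(-0.03 * 16)
m = 1.7 * exp(-0.4800)

1.0519 m


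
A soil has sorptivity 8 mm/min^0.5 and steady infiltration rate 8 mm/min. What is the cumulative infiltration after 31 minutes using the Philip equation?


F = S*sqrt(t) + A*t
F = 8*sqrt(31) + 8*31
F = 8*5.567764 + 248

292.5421 mm


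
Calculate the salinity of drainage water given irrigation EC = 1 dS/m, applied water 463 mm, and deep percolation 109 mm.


EC_dw = EC_iw * D_iw / D_dw
EC_dw = 1 * 463 / 109
EC_dw = 463 / 109

4.2477 dS/m


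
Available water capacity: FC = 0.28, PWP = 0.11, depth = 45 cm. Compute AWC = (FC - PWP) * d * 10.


AWC = (FC - PWP) * d * 10
AWC = (0.28 - 0.11) * 45 * 10
AWC = 0.1700 * 45 * 10

76.5000 mm


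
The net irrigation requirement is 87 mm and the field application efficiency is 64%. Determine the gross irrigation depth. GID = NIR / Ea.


Ea = 64% = 0.64
GID = NIR / Ea = 87 / 0.64 = 135.9375 mm

135.9375 mm


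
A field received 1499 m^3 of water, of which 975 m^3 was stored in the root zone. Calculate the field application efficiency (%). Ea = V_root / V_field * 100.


Ea = V_root / V_field * 100 = 975 / 1499 * 100 = 65.0434%

65.0434 %


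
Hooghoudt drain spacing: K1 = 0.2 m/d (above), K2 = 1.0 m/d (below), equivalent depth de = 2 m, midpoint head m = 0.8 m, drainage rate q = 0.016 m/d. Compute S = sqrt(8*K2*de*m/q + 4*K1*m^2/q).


S^2 = 8*K2*de*m/q + 4*K1*m^2/q
S^2 = 8*1.0*2*0.8/0.016 + 4*0.2*0.8^2/0.016
S = sqrt(832.0000)

28.8444 m


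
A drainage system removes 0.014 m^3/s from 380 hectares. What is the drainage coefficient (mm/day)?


DC = Q * 86400 / (A * 10000) * 1000
DC = 0.014 * 86400 / (380 * 10000) * 1000
DC = 1209600.0000 / 3800000

0.3183 mm/day


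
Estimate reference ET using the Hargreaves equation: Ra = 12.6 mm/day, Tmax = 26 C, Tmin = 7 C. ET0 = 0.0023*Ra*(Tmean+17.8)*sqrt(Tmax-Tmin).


Tmean = (Tmax + Tmin)/2 = (26 + 7)/2 = 16.5
ET0 = 0.0023 * 12.6 * (16.5 + 17.8) * sqrt(26 - 7)
ET0 = 0.0023 * 12.6 * 34.3 * 4.358899

4.3328 mm/day


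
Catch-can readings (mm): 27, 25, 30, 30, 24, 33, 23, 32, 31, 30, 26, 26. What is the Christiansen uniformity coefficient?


mean = 28.083333 mm
MAD = 2.916667 mm
CU = (1 - 2.916667/28.083333)*100

89.6142 %


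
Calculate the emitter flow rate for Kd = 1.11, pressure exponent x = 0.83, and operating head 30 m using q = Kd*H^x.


q = Kd * H^x = 1.11 * 30^0.83 = 1.11 * 16.827153

18.6781 L/h


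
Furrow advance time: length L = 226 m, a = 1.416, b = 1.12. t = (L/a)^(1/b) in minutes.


t = (L/a)^(1/b)
t = (226/1.416)^(1/1.12)
t = 159.604520^(1/1.12)

92.6840 min


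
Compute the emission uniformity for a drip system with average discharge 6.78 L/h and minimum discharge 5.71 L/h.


EU = (q_min/q_avg)*100 = (5.71/6.78)*100 = 84.2183%

84.2183 %


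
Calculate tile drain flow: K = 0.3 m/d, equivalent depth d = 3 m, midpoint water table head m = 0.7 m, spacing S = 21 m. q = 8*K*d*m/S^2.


q = 8*K*d*m/S^2
q = 8*0.3*3*0.7/21^2
q = 5.0400 / 441

0.0114 m/d


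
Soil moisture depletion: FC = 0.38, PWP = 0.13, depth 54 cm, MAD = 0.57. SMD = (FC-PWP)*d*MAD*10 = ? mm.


SMD = (FC - PWP) * d * MAD * 10
SMD = (0.38 - 0.13) * 54 * 0.57 * 10
SMD = 0.2500 * 54 * 0.57 * 10

76.9500 mm


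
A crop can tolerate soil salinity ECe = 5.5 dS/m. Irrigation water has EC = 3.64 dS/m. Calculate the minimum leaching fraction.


LR = ECiw / (5*ECe - ECiw)
LR = 3.64 / (5*5.5 - 3.64)
LR = 3.64 / 23.8600

0.1526


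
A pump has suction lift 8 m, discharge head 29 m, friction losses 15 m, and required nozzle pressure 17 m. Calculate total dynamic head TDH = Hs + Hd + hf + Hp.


TDH = Hs + Hd + hf + Hp = 8 + 29 + 15 + 17 = 69

69 m


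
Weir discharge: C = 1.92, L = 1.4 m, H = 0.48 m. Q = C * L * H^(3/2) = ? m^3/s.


Q = C * L * H^(3/2) = 1.92 * 1.4 * 0.48^1.5 = 1.92 * 1.4 * 0.332554

0.8939 m^3/s


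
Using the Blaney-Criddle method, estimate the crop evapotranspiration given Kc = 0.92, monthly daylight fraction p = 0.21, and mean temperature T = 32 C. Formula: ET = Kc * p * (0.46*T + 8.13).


ET = Kc * p * (0.46*T + 8.13)
ET = 0.92 * 0.21 * (0.46*32 + 8.13)
ET = 0.92 * 0.21 * 22.8500

4.4146 mm/day


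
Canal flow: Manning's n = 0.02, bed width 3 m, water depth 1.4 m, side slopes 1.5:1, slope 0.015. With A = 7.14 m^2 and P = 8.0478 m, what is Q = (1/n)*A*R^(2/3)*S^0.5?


R = A/P = 7.14/8.0478 = 0.887199
Q = (1/0.02) * 7.14 * 0.887199^(2/3) * 0.015^0.5

40.3702 m^3/s


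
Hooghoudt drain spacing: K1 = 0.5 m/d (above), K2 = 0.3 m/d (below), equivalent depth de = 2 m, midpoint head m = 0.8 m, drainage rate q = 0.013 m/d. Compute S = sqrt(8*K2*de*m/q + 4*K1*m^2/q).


S^2 = 8*K2*de*m/q + 4*K1*m^2/q
S^2 = 8*0.3*2*0.8/0.013 + 4*0.5*0.8^2/0.013
S = sqrt(393.8462)

19.8456 m


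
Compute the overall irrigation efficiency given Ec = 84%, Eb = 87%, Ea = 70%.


Ec = 0.84, Eb = 0.87, Ea = 0.7
E = 0.84 * 0.87 * 0.7 * 100 = 51.1560%

51.1560 %


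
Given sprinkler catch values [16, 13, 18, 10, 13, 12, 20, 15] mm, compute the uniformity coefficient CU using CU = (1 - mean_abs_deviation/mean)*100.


mean = 14.625000 mm
MAD = 2.625000 mm
CU = (1 - 2.625000/14.625000)*100

82.0513 %


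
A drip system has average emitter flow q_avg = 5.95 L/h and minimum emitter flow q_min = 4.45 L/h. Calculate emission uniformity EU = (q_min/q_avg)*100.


EU = (q_min/q_avg)*100 = (4.45/5.95)*100 = 74.7899%

74.7899 %


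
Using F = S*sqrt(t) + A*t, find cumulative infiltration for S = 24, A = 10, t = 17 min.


F = S*sqrt(t) + A*t
F = 24*sqrt(17) + 10*17
F = 24*4.123106 + 170

268.9545 mm


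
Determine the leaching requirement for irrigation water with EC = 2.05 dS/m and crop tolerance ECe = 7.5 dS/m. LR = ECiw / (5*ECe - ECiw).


LR = ECiw / (5*ECe - ECiw)
LR = 2.05 / (5*7.5 - 2.05)
LR = 2.05 / 35.4500

0.0578


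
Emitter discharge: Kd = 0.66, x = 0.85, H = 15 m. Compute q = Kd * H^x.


q = Kd * H^x = 0.66 * 15^0.85 = 0.66 * 9.992579

6.5951 L/h


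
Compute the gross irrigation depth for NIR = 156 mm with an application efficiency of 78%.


Ea = 78% = 0.78
GID = NIR / Ea = 156 / 0.78 = 200.0000 mm

200.0000 mm


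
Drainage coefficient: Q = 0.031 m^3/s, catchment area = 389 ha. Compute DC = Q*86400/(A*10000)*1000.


DC = Q * 86400 / (A * 10000) * 1000
DC = 0.031 * 86400 / (389 * 10000) * 1000
DC = 2678400.0000 / 3890000

0.6885 mm/day


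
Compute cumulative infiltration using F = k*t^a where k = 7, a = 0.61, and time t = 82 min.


F = k * t^a = 7 * 82^0.61
F = 7 * 14.703694

102.9259 mm


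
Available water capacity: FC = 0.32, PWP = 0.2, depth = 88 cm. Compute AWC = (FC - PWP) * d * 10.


AWC = (FC - PWP) * d * 10
AWC = (0.32 - 0.2) * 88 * 10
AWC = 0.1200 * 88 * 10

105.6000 mm


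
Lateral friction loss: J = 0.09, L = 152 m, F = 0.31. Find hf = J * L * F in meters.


hf = J * L * F = 0.09 * 152 * 0.31 = 4.2408 m

4.2408 m


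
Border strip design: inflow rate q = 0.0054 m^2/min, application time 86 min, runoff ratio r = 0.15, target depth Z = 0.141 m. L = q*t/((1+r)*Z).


L = q*t/((1+r)*Z)
L = 0.0054*86/((1+0.15)*0.141)
L = 0.4644/0.16215

2.8640 m


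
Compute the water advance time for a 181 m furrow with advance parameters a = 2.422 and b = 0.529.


t = (L/a)^(1/b)
t = (181/2.422)^(1/0.529)
t = 74.731627^(1/0.529)

3480.1366 min


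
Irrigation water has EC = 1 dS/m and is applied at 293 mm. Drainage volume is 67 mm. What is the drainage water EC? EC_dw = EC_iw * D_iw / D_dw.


EC_dw = EC_iw * D_iw / D_dw
EC_dw = 1 * 293 / 67
EC_dw = 293 / 67

4.3731 dS/m


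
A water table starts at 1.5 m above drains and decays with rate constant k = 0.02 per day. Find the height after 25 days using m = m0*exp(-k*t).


m = m0 * exp(-k*t)
m = 1.5 * exp(-0.02 * 25)
m = 1.5 * exp(-0.5000)

0.9098 m


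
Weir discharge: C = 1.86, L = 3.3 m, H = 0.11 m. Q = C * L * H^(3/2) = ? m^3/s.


Q = C * L * H^(3/2) = 1.86 * 3.3 * 0.11^1.5 = 1.86 * 3.3 * 0.036483

0.2239 m^3/s


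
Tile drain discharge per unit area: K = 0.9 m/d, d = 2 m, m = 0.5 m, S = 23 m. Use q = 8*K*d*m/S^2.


q = 8*K*d*m/S^2
q = 8*0.9*2*0.5/23^2
q = 7.2000 / 529

0.0136 m/d


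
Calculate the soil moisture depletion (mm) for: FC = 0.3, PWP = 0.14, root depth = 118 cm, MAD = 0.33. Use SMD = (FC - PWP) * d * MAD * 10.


SMD = (FC - PWP) * d * MAD * 10
SMD = (0.3 - 0.14) * 118 * 0.33 * 10
SMD = 0.1600 * 118 * 0.33 * 10

62.3040 mm


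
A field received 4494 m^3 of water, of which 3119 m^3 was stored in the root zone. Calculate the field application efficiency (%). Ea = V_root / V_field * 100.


Ea = V_root / V_field * 100 = 3119 / 4494 * 100 = 69.4036%

69.4036 %


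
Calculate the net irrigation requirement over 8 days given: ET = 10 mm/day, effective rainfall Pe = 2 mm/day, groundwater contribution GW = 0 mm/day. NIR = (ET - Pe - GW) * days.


Daily deficit = ET - Pe - GW = 10 - 2 - 0 = 8 mm/day
NIR = 8 * 8 = 64 mm

64.0000 mm


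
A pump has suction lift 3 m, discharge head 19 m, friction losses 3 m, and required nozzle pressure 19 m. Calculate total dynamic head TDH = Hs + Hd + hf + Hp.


TDH = Hs + Hd + hf + Hp = 3 + 19 + 3 + 19 = 44

44 m


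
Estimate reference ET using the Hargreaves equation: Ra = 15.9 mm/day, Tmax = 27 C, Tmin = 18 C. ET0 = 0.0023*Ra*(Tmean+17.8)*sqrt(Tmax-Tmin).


Tmean = (Tmax + Tmin)/2 = (27 + 18)/2 = 22.5
ET0 = 0.0023 * 15.9 * (22.5 + 17.8) * sqrt(27 - 18)
ET0 = 0.0023 * 15.9 * 40.3 * 3.000000

4.4213 mm/day


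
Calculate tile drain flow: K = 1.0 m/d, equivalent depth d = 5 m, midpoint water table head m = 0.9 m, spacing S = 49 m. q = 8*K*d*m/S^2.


q = 8*K*d*m/S^2
q = 8*1.0*5*0.9/49^2
q = 36.0000 / 2401

0.0150 m/d


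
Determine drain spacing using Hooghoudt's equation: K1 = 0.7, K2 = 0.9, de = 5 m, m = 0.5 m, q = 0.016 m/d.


S^2 = 8*K2*de*m/q + 4*K1*m^2/q
S^2 = 8*0.9*5*0.5/0.016 + 4*0.7*0.5^2/0.016
S = sqrt(1168.7500)

34.1870 m


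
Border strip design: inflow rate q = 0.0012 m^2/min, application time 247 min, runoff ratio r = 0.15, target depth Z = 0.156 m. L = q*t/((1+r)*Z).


L = q*t/((1+r)*Z)
L = 0.0012*247/((1+0.15)*0.156)
L = 0.2964/0.1794

1.6522 m


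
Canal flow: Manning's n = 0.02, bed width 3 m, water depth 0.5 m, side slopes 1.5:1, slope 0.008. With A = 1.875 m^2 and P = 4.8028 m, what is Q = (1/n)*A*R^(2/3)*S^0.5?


R = A/P = 1.875/4.8028 = 0.390397
Q = (1/0.02) * 1.875 * 0.390397^(2/3) * 0.008^0.5

4.4791 m^3/s


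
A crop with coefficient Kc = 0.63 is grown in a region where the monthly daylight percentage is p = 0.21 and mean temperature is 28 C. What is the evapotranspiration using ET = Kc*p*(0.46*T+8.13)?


ET = Kc * p * (0.46*T + 8.13)
ET = 0.63 * 0.21 * (0.46*28 + 8.13)
ET = 0.63 * 0.21 * 21.0100

2.7796 mm/day


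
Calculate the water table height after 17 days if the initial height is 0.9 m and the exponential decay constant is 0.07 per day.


m = m0 * exp(-k*t)
m = 0.9 * exp(-0.07 * 17)
m = 0.9 * exp(-1.1900)

0.2738 m


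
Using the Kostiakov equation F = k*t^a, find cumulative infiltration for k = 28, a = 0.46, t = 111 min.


F = k * t^a = 28 * 111^0.46
F = 28 * 8.726670

244.3468 mm


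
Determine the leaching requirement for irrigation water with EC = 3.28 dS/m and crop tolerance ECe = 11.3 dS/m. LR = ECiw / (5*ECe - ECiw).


LR = ECiw / (5*ECe - ECiw)
LR = 3.28 / (5*11.3 - 3.28)
LR = 3.28 / 53.2200

0.0616


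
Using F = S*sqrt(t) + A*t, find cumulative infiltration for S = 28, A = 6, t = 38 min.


F = S*sqrt(t) + A*t
F = 28*sqrt(38) + 6*38
F = 28*6.164414 + 228

400.6036 mm


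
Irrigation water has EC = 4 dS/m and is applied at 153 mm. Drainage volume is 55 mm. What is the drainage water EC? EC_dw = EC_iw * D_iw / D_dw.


EC_dw = EC_iw * D_iw / D_dw
EC_dw = 4 * 153 / 55
EC_dw = 612 / 55

11.1273 dS/m


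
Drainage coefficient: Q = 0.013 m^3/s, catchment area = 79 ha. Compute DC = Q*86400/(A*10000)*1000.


DC = Q * 86400 / (A * 10000) * 1000
DC = 0.013 * 86400 / (79 * 10000) * 1000
DC = 1123200.0000 / 790000

1.4218 mm/day


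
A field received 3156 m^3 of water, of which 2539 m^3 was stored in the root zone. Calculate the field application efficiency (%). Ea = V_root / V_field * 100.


Ea = V_root / V_field * 100 = 2539 / 3156 * 100 = 80.4499%

80.4499 %


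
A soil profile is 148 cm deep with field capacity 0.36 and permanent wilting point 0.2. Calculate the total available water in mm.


AWC = (FC - PWP) * d * 10
AWC = (0.36 - 0.2) * 148 * 10
AWC = 0.1600 * 148 * 10

236.8000 mm


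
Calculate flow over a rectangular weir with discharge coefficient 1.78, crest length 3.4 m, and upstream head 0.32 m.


Q = C * L * H^(3/2) = 1.78 * 3.4 * 0.32^1.5 = 1.78 * 3.4 * 0.181019

1.0955 m^3/s


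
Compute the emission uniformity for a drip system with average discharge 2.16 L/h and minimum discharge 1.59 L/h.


EU = (q_min/q_avg)*100 = (1.59/2.16)*100 = 73.6111%

73.6111 %


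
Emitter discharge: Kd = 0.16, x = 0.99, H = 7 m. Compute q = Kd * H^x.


q = Kd * H^x = 0.16 * 7^0.99 = 0.16 * 6.865103

1.0984 L/h


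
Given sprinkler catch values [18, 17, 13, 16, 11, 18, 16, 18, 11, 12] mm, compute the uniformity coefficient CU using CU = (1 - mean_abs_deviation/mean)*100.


mean = 15.000000 mm
MAD = 2.600000 mm
CU = (1 - 2.600000/15.000000)*100

82.6667 %


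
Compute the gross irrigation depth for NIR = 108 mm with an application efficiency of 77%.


Ea = 77% = 0.77
GID = NIR / Ea = 108 / 0.77 = 140.2597 mm

140.2597 mm


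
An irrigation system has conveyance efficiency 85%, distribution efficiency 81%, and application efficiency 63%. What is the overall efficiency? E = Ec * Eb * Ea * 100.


Ec = 0.85, Eb = 0.81, Ea = 0.63
E = 0.85 * 0.81 * 0.63 * 100 = 43.3755%

43.3755 %


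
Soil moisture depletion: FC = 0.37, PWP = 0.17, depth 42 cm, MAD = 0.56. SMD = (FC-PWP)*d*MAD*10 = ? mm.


SMD = (FC - PWP) * d * MAD * 10
SMD = (0.37 - 0.17) * 42 * 0.56 * 10
SMD = 0.2000 * 42 * 0.56 * 10

47.0400 mm


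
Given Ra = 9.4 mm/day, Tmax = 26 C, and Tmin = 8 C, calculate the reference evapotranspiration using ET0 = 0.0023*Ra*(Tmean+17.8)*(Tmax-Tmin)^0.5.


Tmean = (Tmax + Tmin)/2 = (26 + 8)/2 = 17.0
ET0 = 0.0023 * 9.4 * (17.0 + 17.8) * sqrt(26 - 8)
ET0 = 0.0023 * 9.4 * 34.8 * 4.242641

3.1921 mm/day


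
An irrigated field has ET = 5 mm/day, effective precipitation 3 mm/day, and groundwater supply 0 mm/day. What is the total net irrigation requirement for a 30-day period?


Daily deficit = ET - Pe - GW = 5 - 3 - 0 = 2 mm/day
NIR = 2 * 30 = 60 mm

60.0000 mm


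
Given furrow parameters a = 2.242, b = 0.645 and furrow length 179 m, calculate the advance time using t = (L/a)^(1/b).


t = (L/a)^(1/b)
t = (179/2.242)^(1/0.645)
t = 79.839429^(1/0.645)

889.5581 min


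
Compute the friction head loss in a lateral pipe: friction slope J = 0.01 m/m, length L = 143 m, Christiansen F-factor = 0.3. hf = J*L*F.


hf = J * L * F = 0.01 * 143 * 0.3 = 0.4290 m

0.4290 m


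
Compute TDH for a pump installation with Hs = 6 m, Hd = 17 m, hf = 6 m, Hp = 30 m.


TDH = Hs + Hd + hf + Hp = 6 + 17 + 6 + 30 = 59

59 m


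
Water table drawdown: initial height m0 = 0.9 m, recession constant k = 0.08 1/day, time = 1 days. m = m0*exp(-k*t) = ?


m = m0 * exp(-k*t)
m = 0.9 * exp(-0.08 * 1)
m = 0.9 * exp(-0.0800)

0.8308 m


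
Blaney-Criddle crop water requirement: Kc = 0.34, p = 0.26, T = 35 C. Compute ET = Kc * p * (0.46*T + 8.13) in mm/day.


ET = Kc * p * (0.46*T + 8.13)
ET = 0.34 * 0.26 * (0.46*35 + 8.13)
ET = 0.34 * 0.26 * 24.2300

2.1419 mm/day


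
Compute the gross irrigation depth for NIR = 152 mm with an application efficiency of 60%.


Ea = 60% = 0.6
GID = NIR / Ea = 152 / 0.6 = 253.3333 mm

253.3333 mm


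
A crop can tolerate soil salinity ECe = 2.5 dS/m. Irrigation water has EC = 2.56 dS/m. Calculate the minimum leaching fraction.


LR = ECiw / (5*ECe - ECiw)
LR = 2.56 / (5*2.5 - 2.56)
LR = 2.56 / 9.9400

0.2575


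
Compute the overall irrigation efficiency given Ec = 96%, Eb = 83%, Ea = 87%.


Ec = 0.96, Eb = 0.83, Ea = 0.87
E = 0.96 * 0.83 * 0.87 * 100 = 69.3216%

69.3216 %


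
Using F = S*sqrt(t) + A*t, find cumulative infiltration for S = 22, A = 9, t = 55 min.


F = S*sqrt(t) + A*t
F = 22*sqrt(55) + 9*55
F = 22*7.416198 + 495

658.1564 mm


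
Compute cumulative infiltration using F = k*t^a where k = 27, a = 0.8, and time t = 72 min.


F = k * t^a = 27 * 72^0.8
F = 27 * 30.610188

826.4751 mm


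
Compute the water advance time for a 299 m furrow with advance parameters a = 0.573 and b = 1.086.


t = (L/a)^(1/b)
t = (299/0.573)^(1/1.086)
t = 521.815009^(1/1.086)

317.9196 min


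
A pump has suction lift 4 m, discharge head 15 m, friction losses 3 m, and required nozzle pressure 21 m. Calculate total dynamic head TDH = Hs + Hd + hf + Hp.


TDH = Hs + Hd + hf + Hp = 4 + 15 + 3 + 21 = 43

43 m


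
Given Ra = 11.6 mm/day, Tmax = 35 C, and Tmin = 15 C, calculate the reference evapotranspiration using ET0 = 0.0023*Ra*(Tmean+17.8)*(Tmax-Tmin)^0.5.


Tmean = (Tmax + Tmin)/2 = (35 + 15)/2 = 25.0
ET0 = 0.0023 * 11.6 * (25.0 + 17.8) * sqrt(35 - 15)
ET0 = 0.0023 * 11.6 * 42.8 * 4.472136

5.1067 mm/day


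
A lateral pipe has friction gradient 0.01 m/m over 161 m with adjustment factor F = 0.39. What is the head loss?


hf = J * L * F = 0.01 * 161 * 0.39 = 0.6279 m

0.6279 m


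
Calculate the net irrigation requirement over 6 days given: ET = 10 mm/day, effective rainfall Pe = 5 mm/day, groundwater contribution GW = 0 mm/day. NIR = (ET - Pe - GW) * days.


Daily deficit = ET - Pe - GW = 10 - 5 - 0 = 5 mm/day
NIR = 5 * 6 = 30 mm

30.0000 mm


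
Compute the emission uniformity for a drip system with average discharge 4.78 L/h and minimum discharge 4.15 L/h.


EU = (q_min/q_avg)*100 = (4.15/4.78)*100 = 86.8201%

86.8201 %


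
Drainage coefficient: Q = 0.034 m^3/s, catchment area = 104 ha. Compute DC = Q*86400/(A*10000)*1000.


DC = Q * 86400 / (A * 10000) * 1000
DC = 0.034 * 86400 / (104 * 10000) * 1000
DC = 2937600.0000 / 1040000

2.8246 mm/day


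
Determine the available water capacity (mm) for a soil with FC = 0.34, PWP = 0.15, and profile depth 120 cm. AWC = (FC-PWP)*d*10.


AWC = (FC - PWP) * d * 10
AWC = (0.34 - 0.15) * 120 * 10
AWC = 0.1900 * 120 * 10

228.0000 mm


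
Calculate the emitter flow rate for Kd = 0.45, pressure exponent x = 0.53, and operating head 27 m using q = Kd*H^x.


q = Kd * H^x = 0.45 * 27^0.53 = 0.45 * 5.736180

2.5813 L/h


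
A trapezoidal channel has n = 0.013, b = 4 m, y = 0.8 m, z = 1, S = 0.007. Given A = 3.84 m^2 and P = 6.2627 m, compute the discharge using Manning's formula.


R = A/P = 3.84/6.2627 = 0.613154
Q = (1/0.013) * 3.84 * 0.613154^(2/3) * 0.007^0.5

17.8368 m^3/s


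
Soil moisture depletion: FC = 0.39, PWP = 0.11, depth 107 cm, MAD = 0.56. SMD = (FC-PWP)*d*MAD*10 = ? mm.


SMD = (FC - PWP) * d * MAD * 10
SMD = (0.39 - 0.11) * 107 * 0.56 * 10
SMD = 0.2800 * 107 * 0.56 * 10

167.7760 mm


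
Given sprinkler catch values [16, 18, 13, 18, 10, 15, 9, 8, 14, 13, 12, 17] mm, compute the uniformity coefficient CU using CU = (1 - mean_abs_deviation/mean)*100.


mean = 13.583333 mm
MAD = 2.750000 mm
CU = (1 - 2.750000/13.583333)*100

79.7546 %


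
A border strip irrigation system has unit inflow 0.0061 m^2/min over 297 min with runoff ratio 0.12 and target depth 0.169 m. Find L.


L = q*t/((1+r)*Z)
L = 0.0061*297/((1+0.12)*0.169)
L = 1.8117/0.18928

9.5715 m


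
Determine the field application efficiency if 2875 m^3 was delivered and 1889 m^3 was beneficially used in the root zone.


Ea = V_root / V_field * 100 = 1889 / 2875 * 100 = 65.7043%

65.7043 %


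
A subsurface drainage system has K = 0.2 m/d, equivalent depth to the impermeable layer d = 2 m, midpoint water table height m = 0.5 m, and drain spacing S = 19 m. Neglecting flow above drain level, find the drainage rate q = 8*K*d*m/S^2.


q = 8*K*d*m/S^2
q = 8*0.2*2*0.5/19^2
q = 1.6000 / 361

0.0044 m/d


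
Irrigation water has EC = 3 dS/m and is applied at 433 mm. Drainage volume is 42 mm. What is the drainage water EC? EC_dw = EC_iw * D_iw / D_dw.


EC_dw = EC_iw * D_iw / D_dw
EC_dw = 3 * 433 / 42
EC_dw = 1299 / 42

30.9286 dS/m


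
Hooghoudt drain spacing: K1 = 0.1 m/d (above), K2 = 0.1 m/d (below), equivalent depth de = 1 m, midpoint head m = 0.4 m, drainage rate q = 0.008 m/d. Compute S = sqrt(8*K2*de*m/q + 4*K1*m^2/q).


S^2 = 8*K2*de*m/q + 4*K1*m^2/q
S^2 = 8*0.1*1*0.4/0.008 + 4*0.1*0.4^2/0.008
S = sqrt(48.0000)

6.9282 m


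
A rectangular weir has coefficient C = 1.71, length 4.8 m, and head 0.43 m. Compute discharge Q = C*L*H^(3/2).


Q = C * L * H^(3/2) = 1.71 * 4.8 * 0.43^1.5 = 1.71 * 4.8 * 0.281970

2.3144 m^3/s


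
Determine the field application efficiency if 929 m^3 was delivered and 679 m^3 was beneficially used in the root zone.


Ea = V_root / V_field * 100 = 679 / 929 * 100 = 73.0893%

73.0893 %


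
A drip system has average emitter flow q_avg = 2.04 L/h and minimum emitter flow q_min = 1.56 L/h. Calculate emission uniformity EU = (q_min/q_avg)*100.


EU = (q_min/q_avg)*100 = (1.56/2.04)*100 = 76.4706%

76.4706 %


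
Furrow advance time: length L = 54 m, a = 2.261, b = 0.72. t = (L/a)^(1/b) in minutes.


t = (L/a)^(1/b)
t = (54/2.261)^(1/0.72)
t = 23.883238^(1/0.72)

82.0386 min


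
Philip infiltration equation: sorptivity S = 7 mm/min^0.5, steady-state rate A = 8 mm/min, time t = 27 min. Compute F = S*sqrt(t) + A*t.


F = S*sqrt(t) + A*t
F = 7*sqrt(27) + 8*27
F = 7*5.196152 + 216

252.3731 mm


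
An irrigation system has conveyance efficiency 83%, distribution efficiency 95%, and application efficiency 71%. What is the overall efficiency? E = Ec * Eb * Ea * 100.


Ec = 0.83, Eb = 0.95, Ea = 0.71
E = 0.83 * 0.95 * 0.71 * 100 = 55.9835%

55.9835 %


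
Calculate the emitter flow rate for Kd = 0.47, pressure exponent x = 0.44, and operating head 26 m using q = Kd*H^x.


q = Kd * H^x = 0.47 * 26^0.44 = 0.47 * 4.193612

1.9710 L/h


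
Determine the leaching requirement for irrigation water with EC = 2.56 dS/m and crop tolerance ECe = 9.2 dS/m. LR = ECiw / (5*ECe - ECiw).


LR = ECiw / (5*ECe - ECiw)
LR = 2.56 / (5*9.2 - 2.56)
LR = 2.56 / 43.4400

0.0589


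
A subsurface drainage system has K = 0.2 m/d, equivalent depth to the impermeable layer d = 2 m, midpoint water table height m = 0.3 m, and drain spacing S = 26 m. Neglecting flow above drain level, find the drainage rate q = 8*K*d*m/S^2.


q = 8*K*d*m/S^2
q = 8*0.2*2*0.3/26^2
q = 0.9600 / 676

0.0014 m/d


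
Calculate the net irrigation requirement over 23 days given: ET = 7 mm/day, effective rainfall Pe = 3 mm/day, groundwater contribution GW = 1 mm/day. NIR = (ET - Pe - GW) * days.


Daily deficit = ET - Pe - GW = 7 - 3 - 1 = 3 mm/day
NIR = 3 * 23 = 69 mm

69.0000 mm


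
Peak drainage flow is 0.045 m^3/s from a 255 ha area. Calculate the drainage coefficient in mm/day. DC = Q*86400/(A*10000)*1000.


DC = Q * 86400 / (A * 10000) * 1000
DC = 0.045 * 86400 / (255 * 10000) * 1000
DC = 3888000.0000 / 2550000

1.5247 mm/day


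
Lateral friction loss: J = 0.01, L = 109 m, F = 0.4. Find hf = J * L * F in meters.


hf = J * L * F = 0.01 * 109 * 0.4 = 0.4360 m

0.4360 m


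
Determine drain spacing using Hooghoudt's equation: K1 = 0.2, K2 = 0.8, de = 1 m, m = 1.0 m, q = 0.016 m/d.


S^2 = 8*K2*de*m/q + 4*K1*m^2/q
S^2 = 8*0.8*1*1.0/0.016 + 4*0.2*1.0^2/0.016
S = sqrt(450.0000)

21.2132 m


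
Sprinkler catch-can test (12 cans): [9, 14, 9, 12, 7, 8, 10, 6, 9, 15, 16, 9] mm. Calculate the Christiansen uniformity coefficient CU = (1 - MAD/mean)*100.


mean = 10.333333 mm
MAD = 2.611111 mm
CU = (1 - 2.611111/10.333333)*100

74.7312 %


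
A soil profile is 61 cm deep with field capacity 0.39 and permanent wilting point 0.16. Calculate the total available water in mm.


AWC = (FC - PWP) * d * 10
AWC = (0.39 - 0.16) * 61 * 10
AWC = 0.2300 * 61 * 10

140.3000 mm


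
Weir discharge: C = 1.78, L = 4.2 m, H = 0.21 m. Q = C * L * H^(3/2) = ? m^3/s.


Q = C * L * H^(3/2) = 1.78 * 4.2 * 0.21^1.5 = 1.78 * 4.2 * 0.096234

0.7194 m^3/s


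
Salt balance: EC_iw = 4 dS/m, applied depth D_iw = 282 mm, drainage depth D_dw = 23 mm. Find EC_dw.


EC_dw = EC_iw * D_iw / D_dw
EC_dw = 4 * 282 / 23
EC_dw = 1128 / 23

49.0435 dS/m


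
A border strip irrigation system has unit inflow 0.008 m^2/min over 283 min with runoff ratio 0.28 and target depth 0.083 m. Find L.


L = q*t/((1+r)*Z)
L = 0.008*283/((1+0.28)*0.083)
L = 2.264/0.10624

21.3102 m


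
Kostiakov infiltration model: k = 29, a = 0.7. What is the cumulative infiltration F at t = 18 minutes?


F = k * t^a = 29 * 18^0.7
F = 29 * 7.562942

219.3253 mm


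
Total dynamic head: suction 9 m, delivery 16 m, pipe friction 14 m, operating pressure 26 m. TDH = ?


TDH = Hs + Hd + hf + Hp = 9 + 16 + 14 + 26 = 65

65 m


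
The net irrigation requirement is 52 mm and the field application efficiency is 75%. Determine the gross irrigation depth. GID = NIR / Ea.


Ea = 75% = 0.75
GID = NIR / Ea = 52 / 0.75 = 69.3333 mm

69.3333 mm


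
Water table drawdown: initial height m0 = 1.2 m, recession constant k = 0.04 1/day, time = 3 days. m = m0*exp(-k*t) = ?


m = m0 * exp(-k*t)
m = 1.2 * exp(-0.04 * 3)
m = 1.2 * exp(-0.1200)

1.0643 m


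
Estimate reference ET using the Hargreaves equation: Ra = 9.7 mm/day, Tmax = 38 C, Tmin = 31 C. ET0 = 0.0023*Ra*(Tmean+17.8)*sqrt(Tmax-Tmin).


Tmean = (Tmax + Tmin)/2 = (38 + 31)/2 = 34.5
ET0 = 0.0023 * 9.7 * (34.5 + 17.8) * sqrt(38 - 31)
ET0 = 0.0023 * 9.7 * 52.3 * 2.645751

3.0871 mm/day


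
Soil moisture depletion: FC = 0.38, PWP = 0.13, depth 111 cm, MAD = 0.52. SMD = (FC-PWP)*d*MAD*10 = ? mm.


SMD = (FC - PWP) * d * MAD * 10
SMD = (0.38 - 0.13) * 111 * 0.52 * 10
SMD = 0.2500 * 111 * 0.52 * 10

144.3000 mm


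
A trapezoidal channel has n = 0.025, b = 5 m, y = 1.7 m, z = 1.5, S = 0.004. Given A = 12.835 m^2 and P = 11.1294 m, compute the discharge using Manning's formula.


R = A/P = 12.835/11.1294 = 1.153252
Q = (1/0.025) * 12.835 * 1.153252^(2/3) * 0.004^0.5

35.7083 m^3/s


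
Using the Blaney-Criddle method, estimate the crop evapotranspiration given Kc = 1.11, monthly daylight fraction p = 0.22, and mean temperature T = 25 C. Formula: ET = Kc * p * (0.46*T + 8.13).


ET = Kc * p * (0.46*T + 8.13)
ET = 1.11 * 0.22 * (0.46*25 + 8.13)
ET = 1.11 * 0.22 * 19.6300

4.7936 mm/day


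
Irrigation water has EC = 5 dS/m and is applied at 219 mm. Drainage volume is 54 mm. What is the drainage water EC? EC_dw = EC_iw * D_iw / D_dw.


EC_dw = EC_iw * D_iw / D_dw
EC_dw = 5 * 219 / 54
EC_dw = 1095 / 54

20.2778 dS/m


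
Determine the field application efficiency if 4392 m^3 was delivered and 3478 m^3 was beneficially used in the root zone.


Ea = V_root / V_field * 100 = 3478 / 4392 * 100 = 79.1894%

79.1894 %


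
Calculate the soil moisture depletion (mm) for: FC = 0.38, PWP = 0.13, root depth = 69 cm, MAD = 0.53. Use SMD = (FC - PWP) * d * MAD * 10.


SMD = (FC - PWP) * d * MAD * 10
SMD = (0.38 - 0.13) * 69 * 0.53 * 10
SMD = 0.2500 * 69 * 0.53 * 10

91.4250 mm


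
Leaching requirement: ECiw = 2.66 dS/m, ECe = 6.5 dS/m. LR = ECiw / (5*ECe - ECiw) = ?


LR = ECiw / (5*ECe - ECiw)
LR = 2.66 / (5*6.5 - 2.66)
LR = 2.66 / 29.8400

0.0891


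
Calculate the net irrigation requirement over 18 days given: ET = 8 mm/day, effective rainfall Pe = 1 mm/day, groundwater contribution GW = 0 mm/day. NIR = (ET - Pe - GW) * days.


Daily deficit = ET - Pe - GW = 8 - 1 - 0 = 7 mm/day
NIR = 7 * 18 = 126 mm

126.0000 mm


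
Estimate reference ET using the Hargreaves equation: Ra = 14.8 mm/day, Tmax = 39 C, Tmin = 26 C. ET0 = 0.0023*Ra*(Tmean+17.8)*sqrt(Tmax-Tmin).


Tmean = (Tmax + Tmin)/2 = (39 + 26)/2 = 32.5
ET0 = 0.0023 * 14.8 * (32.5 + 17.8) * sqrt(39 - 26)
ET0 = 0.0023 * 14.8 * 50.3 * 3.605551

6.1735 mm/day


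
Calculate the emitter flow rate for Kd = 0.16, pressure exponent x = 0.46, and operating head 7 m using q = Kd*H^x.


q = Kd * H^x = 0.16 * 7^0.46 = 0.16 * 2.447626

0.3916 L/h


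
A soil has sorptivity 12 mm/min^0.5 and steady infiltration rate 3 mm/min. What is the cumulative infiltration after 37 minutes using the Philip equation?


F = S*sqrt(t) + A*t
F = 12*sqrt(37) + 3*37
F = 12*6.082763 + 111

183.9932 mm


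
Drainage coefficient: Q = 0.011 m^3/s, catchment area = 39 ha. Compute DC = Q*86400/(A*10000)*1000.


DC = Q * 86400 / (A * 10000) * 1000
DC = 0.011 * 86400 / (39 * 10000) * 1000
DC = 950400.0000 / 390000

2.4369 mm/day


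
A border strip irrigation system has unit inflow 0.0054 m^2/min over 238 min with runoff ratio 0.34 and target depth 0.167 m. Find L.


L = q*t/((1+r)*Z)
L = 0.0054*238/((1+0.34)*0.167)
L = 1.2852/0.22378

5.7431 m


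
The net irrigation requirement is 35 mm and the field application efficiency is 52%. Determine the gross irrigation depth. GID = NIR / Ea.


Ea = 52% = 0.52
GID = NIR / Ea = 35 / 0.52 = 67.3077 mm

67.3077 mm


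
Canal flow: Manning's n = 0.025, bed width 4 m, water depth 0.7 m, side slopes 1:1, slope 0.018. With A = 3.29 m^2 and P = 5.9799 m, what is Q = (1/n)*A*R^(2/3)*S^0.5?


R = A/P = 3.29/5.9799 = 0.550176
Q = (1/0.025) * 3.29 * 0.550176^(2/3) * 0.018^0.5

11.8548 m^3/s


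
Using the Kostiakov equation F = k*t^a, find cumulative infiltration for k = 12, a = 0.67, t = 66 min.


F = k * t^a = 12 * 66^0.67
F = 12 * 16.561300

198.7356 mm


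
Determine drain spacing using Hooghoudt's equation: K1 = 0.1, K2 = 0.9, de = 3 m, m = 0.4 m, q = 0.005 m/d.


S^2 = 8*K2*de*m/q + 4*K1*m^2/q
S^2 = 8*0.9*3*0.4/0.005 + 4*0.1*0.4^2/0.005
S = sqrt(1740.8000)

41.7229 m


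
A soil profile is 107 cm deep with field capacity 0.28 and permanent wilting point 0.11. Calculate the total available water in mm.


AWC = (FC - PWP) * d * 10
AWC = (0.28 - 0.11) * 107 * 10
AWC = 0.1700 * 107 * 10

181.9000 mm


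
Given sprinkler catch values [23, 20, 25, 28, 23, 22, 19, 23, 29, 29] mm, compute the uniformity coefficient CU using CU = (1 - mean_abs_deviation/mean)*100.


mean = 24.100000 mm
MAD = 2.920000 mm
CU = (1 - 2.920000/24.100000)*100

87.8838 %


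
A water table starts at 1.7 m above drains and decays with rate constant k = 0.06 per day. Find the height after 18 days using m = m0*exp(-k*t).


m = m0 * exp(-k*t)
m = 1.7 * exp(-0.06 * 18)
m = 1.7 * exp(-1.0800)

0.5773 m


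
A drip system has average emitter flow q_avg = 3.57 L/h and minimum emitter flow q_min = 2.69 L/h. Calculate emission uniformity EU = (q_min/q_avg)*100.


EU = (q_min/q_avg)*100 = (2.69/3.57)*100 = 75.3501%

75.3501 %


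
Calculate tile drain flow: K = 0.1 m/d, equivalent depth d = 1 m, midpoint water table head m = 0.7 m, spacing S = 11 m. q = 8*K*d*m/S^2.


q = 8*K*d*m/S^2
q = 8*0.1*1*0.7/11^2
q = 0.5600 / 121

0.0046 m/d


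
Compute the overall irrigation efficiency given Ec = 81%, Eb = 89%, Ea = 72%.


Ec = 0.81, Eb = 0.89, Ea = 0.72
E = 0.81 * 0.89 * 0.72 * 100 = 51.9048%

51.9048 %


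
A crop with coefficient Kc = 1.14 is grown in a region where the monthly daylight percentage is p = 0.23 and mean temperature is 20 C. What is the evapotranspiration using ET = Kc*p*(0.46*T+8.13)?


ET = Kc * p * (0.46*T + 8.13)
ET = 1.14 * 0.23 * (0.46*20 + 8.13)
ET = 1.14 * 0.23 * 17.3300

4.5439 mm/day


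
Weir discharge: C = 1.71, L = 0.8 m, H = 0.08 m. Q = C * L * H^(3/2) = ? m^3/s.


Q = C * L * H^(3/2) = 1.71 * 0.8 * 0.08^1.5 = 1.71 * 0.8 * 0.022627

0.0310 m^3/s


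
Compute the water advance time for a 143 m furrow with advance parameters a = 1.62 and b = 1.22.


t = (L/a)^(1/b)
t = (143/1.62)^(1/1.22)
t = 88.271605^(1/1.22)

39.3491 min


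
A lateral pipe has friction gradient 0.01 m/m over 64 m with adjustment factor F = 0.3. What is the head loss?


hf = J * L * F = 0.01 * 64 * 0.3 = 0.1920 m

0.1920 m


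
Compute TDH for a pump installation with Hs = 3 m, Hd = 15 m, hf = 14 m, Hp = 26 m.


TDH = Hs + Hd + hf + Hp = 3 + 15 + 14 + 26 = 58

58 m


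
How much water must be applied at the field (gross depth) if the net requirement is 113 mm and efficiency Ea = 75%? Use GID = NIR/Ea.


Ea = 75% = 0.75
GID = NIR / Ea = 113 / 0.75 = 150.6667 mm

150.6667 mm


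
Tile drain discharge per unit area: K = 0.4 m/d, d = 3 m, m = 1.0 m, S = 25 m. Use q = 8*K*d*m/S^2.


q = 8*K*d*m/S^2
q = 8*0.4*3*1.0/25^2
q = 9.6000 / 625

0.0154 m/d


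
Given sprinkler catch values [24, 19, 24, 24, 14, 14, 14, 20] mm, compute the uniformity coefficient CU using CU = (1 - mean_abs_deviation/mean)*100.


mean = 19.125000 mm
MAD = 3.875000 mm
CU = (1 - 3.875000/19.125000)*100

79.7386 %


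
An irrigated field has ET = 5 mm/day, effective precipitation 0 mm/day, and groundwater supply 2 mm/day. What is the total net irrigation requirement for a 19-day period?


Daily deficit = ET - Pe - GW = 5 - 0 - 2 = 3 mm/day
NIR = 3 * 19 = 57 mm

57.0000 mm


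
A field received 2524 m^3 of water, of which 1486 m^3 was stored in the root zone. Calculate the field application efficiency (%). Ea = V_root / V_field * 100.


Ea = V_root / V_field * 100 = 1486 / 2524 * 100 = 58.8748%

58.8748 %


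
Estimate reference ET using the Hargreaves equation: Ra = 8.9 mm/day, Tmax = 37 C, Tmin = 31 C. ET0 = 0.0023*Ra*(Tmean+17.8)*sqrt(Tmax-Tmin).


Tmean = (Tmax + Tmin)/2 = (37 + 31)/2 = 34.0
ET0 = 0.0023 * 8.9 * (34.0 + 17.8) * sqrt(37 - 31)
ET0 = 0.0023 * 8.9 * 51.8 * 2.449490

2.5973 mm/day


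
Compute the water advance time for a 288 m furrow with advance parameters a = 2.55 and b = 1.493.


t = (L/a)^(1/b)
t = (288/2.55)^(1/1.493)
t = 112.941176^(1/1.493)

23.7129 min
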